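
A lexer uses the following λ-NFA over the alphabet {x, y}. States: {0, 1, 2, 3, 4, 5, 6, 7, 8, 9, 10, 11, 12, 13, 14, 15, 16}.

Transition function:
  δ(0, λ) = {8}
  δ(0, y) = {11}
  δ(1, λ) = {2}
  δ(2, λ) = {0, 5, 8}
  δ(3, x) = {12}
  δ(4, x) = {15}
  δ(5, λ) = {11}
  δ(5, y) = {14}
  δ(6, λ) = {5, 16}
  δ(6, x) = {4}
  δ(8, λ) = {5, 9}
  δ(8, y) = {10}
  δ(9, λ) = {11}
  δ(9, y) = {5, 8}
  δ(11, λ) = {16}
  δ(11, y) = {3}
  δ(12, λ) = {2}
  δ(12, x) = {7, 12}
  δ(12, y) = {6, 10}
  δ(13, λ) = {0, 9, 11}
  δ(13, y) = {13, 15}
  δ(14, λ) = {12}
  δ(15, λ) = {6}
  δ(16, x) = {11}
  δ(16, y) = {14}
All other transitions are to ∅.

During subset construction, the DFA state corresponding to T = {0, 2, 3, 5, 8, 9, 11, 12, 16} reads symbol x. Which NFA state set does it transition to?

{0, 2, 5, 7, 8, 9, 11, 12, 16}

3 on x → {12}.
12 on x → {7, 12}.
16 on x → {11}.
No x-transition from 0, 2, 5, 8, 9, 11.
Union after reading x: {7, 11, 12}.
Now take the λ-closure:
From 11 via λ: add 16.
From 12 via λ: add 2.
From 2 via λ: add 0, 5, 8.
From 8 via λ: add 9.
No new states can be added; the closed set is {0, 2, 5, 7, 8, 9, 11, 12, 16}.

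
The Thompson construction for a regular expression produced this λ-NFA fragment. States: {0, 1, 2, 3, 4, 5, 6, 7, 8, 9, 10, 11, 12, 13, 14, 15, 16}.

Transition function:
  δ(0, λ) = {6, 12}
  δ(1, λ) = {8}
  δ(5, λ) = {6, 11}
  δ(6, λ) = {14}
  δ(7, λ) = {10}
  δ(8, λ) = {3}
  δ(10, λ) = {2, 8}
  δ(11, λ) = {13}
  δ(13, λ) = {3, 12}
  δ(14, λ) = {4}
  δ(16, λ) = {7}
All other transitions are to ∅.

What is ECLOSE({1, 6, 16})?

{1, 2, 3, 4, 6, 7, 8, 10, 14, 16}

Start with {1, 6, 16}.
From 1 via λ: add 8.
From 6 via λ: add 14.
From 16 via λ: add 7.
From 7 via λ: add 10.
From 8 via λ: add 3.
From 14 via λ: add 4.
From 10 via λ: add 2.
No new states can be added; the closed set is {1, 2, 3, 4, 6, 7, 8, 10, 14, 16}.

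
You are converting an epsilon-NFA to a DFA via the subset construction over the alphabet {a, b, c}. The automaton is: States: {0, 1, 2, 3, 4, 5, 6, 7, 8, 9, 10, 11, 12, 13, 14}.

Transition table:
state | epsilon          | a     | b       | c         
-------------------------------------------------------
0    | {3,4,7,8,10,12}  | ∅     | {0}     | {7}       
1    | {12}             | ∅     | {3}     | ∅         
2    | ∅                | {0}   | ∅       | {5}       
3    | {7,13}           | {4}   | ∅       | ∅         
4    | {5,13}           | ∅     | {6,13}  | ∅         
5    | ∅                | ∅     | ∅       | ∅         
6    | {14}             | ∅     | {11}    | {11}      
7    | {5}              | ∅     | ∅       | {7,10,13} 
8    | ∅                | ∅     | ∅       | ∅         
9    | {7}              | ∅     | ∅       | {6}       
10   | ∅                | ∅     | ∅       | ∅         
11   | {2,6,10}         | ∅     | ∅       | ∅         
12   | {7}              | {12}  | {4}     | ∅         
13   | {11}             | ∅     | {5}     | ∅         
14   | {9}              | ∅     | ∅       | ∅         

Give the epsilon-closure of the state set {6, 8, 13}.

Start with {6, 8, 13}.
From 6 via epsilon: add 14.
From 13 via epsilon: add 11.
From 11 via epsilon: add 2, 10.
From 14 via epsilon: add 9.
From 9 via epsilon: add 7.
From 7 via epsilon: add 5.
No new states can be added; the closed set is {2, 5, 6, 7, 8, 9, 10, 11, 13, 14}.

{2, 5, 6, 7, 8, 9, 10, 11, 13, 14}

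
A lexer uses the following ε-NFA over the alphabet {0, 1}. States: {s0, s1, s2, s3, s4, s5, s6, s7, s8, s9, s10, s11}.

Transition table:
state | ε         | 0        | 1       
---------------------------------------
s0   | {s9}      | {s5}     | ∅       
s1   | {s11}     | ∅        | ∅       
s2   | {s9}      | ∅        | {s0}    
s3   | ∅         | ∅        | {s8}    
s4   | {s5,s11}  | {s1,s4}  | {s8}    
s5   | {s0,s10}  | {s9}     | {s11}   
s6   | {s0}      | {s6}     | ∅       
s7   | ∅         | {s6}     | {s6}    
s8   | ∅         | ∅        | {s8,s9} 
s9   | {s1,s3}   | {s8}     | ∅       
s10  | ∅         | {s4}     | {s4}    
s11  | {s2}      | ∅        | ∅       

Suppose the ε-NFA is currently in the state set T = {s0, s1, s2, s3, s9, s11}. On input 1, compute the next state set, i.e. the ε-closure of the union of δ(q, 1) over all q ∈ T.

s2 on 1 → {s0}.
s3 on 1 → {s8}.
No 1-transition from s0, s1, s9, s11.
Union after reading 1: {s0, s8}.
Now take the ε-closure:
From s0 via ε: add s9.
From s9 via ε: add s1, s3.
From s1 via ε: add s11.
From s11 via ε: add s2.
No new states can be added; the closed set is {s0, s1, s2, s3, s8, s9, s11}.

{s0, s1, s2, s3, s8, s9, s11}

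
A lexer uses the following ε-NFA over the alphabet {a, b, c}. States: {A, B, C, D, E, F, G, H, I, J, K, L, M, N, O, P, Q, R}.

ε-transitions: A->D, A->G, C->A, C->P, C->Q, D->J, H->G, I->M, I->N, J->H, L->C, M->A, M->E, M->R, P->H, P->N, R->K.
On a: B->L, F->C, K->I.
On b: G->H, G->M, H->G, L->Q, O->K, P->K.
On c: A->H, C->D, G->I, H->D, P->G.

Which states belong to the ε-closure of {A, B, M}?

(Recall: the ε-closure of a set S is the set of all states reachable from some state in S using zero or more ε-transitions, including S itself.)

{A, B, D, E, G, H, J, K, M, R}

Start with {A, B, M}.
From A via ε: add D, G.
From M via ε: add E, R.
From D via ε: add J.
From R via ε: add K.
From J via ε: add H.
No new states can be added; the closed set is {A, B, D, E, G, H, J, K, M, R}.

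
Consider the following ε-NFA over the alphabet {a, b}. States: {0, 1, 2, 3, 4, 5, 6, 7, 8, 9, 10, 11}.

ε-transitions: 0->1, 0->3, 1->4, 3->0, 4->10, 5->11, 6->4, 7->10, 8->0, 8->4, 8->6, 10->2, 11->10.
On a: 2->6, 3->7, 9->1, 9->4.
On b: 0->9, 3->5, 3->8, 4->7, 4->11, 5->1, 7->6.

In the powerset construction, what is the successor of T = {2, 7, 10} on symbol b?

7 on b → {6}.
No b-transition from 2, 10.
Union after reading b: {6}.
Now take the ε-closure:
From 6 via ε: add 4.
From 4 via ε: add 10.
From 10 via ε: add 2.
No new states can be added; the closed set is {2, 4, 6, 10}.

{2, 4, 6, 10}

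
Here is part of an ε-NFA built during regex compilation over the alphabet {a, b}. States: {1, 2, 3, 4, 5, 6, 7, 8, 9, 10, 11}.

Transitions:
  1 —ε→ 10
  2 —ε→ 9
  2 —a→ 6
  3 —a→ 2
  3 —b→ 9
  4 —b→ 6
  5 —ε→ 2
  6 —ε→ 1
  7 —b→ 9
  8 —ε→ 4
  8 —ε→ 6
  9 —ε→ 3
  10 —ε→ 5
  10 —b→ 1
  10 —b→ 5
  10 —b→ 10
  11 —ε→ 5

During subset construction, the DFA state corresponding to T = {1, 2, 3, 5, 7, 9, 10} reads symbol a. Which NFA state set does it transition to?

2 on a → {6}.
3 on a → {2}.
No a-transition from 1, 5, 7, 9, 10.
Union after reading a: {2, 6}.
Now take the ε-closure:
From 2 via ε: add 9.
From 6 via ε: add 1.
From 1 via ε: add 10.
From 9 via ε: add 3.
From 10 via ε: add 5.
No new states can be added; the closed set is {1, 2, 3, 5, 6, 9, 10}.

{1, 2, 3, 5, 6, 9, 10}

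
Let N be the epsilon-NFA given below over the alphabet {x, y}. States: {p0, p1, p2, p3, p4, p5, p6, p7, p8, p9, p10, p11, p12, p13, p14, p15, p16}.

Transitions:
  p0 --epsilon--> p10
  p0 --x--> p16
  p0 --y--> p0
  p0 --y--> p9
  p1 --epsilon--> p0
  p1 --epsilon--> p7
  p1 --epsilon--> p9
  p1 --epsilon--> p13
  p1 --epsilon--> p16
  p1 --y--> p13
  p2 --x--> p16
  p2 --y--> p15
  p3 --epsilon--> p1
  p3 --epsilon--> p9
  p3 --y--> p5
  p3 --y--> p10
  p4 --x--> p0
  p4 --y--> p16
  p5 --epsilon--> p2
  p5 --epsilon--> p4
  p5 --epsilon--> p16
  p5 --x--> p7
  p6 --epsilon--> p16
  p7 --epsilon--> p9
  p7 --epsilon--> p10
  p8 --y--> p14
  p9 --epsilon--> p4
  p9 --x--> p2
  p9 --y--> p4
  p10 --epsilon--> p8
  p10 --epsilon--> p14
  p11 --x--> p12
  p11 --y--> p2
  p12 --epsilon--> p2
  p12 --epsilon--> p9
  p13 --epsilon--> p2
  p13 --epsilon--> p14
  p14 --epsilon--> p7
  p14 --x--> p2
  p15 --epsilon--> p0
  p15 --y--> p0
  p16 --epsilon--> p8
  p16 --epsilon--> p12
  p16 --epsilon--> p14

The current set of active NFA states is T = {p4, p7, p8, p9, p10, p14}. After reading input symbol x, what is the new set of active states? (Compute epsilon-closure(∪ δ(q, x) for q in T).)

p4 on x → {p0}.
p9 on x → {p2}.
p14 on x → {p2}.
No x-transition from p7, p8, p10.
Union after reading x: {p0, p2}.
Now take the epsilon-closure:
From p0 via epsilon: add p10.
From p10 via epsilon: add p8, p14.
From p14 via epsilon: add p7.
From p7 via epsilon: add p9.
From p9 via epsilon: add p4.
No new states can be added; the closed set is {p0, p2, p4, p7, p8, p9, p10, p14}.

{p0, p2, p4, p7, p8, p9, p10, p14}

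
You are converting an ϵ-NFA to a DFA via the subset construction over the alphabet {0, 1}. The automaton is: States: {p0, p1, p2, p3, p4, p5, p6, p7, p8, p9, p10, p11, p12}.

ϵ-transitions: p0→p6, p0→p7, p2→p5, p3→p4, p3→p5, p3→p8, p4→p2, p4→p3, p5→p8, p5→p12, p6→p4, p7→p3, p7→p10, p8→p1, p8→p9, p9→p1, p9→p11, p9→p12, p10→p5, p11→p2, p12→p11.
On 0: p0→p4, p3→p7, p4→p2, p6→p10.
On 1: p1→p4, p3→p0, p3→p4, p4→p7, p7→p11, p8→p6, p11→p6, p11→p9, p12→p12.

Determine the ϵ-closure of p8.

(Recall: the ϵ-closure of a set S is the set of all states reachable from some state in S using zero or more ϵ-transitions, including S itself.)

Start with {p8}.
From p8 via ϵ: add p1, p9.
From p9 via ϵ: add p11, p12.
From p11 via ϵ: add p2.
From p2 via ϵ: add p5.
No new states can be added; the closed set is {p1, p2, p5, p8, p9, p11, p12}.

{p1, p2, p5, p8, p9, p11, p12}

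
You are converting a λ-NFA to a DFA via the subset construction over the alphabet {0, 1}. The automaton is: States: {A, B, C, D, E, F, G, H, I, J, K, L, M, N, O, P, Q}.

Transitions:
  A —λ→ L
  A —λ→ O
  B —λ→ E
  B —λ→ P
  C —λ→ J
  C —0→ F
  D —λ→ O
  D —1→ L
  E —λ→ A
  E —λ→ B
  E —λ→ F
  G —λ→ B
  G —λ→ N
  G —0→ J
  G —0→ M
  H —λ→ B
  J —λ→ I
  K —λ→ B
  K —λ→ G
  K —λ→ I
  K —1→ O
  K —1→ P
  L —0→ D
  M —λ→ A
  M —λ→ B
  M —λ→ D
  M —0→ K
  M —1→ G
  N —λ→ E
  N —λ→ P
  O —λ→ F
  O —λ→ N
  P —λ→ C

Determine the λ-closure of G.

{A, B, C, E, F, G, I, J, L, N, O, P}

Start with {G}.
From G via λ: add B, N.
From B via λ: add E, P.
From E via λ: add A, F.
From P via λ: add C.
From A via λ: add L, O.
From C via λ: add J.
From J via λ: add I.
No new states can be added; the closed set is {A, B, C, E, F, G, I, J, L, N, O, P}.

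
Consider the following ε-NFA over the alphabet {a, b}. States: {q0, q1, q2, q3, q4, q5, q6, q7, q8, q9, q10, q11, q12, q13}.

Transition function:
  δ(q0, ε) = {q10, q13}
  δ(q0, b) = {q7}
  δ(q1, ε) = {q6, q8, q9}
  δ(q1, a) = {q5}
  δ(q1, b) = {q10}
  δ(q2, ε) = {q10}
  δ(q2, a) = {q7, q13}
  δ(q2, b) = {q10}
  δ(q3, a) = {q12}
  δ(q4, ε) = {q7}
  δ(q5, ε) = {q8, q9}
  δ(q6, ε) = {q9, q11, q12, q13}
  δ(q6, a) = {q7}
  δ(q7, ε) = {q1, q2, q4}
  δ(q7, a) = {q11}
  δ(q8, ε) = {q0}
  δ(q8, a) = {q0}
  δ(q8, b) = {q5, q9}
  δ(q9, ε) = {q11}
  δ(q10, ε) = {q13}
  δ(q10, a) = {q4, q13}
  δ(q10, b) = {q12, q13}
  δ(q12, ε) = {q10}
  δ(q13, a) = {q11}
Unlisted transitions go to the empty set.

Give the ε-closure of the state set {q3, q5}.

Start with {q3, q5}.
From q5 via ε: add q8, q9.
From q8 via ε: add q0.
From q9 via ε: add q11.
From q0 via ε: add q10, q13.
No new states can be added; the closed set is {q0, q3, q5, q8, q9, q10, q11, q13}.

{q0, q3, q5, q8, q9, q10, q11, q13}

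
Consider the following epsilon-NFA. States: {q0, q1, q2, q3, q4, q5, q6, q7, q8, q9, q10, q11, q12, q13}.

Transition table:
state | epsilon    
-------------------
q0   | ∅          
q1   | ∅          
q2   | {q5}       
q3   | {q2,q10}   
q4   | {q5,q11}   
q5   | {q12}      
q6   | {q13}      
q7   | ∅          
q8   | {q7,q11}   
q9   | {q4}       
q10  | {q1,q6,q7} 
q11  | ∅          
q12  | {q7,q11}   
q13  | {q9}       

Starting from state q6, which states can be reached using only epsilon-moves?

Start with {q6}.
From q6 via epsilon: add q13.
From q13 via epsilon: add q9.
From q9 via epsilon: add q4.
From q4 via epsilon: add q5, q11.
From q5 via epsilon: add q12.
From q12 via epsilon: add q7.
No new states can be added; the closed set is {q4, q5, q6, q7, q9, q11, q12, q13}.

{q4, q5, q6, q7, q9, q11, q12, q13}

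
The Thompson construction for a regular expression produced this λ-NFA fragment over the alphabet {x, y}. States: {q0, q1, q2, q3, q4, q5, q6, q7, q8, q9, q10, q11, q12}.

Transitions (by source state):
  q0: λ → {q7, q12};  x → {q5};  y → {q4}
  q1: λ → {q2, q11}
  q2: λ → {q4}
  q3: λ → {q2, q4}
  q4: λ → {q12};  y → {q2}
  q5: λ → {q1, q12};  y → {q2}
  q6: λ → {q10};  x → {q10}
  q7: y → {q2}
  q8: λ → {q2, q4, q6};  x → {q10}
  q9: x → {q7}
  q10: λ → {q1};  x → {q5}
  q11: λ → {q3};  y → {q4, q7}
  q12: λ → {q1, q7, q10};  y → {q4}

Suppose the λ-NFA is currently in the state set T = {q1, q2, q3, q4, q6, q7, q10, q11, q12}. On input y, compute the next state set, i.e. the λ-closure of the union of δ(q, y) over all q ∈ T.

{q1, q2, q3, q4, q7, q10, q11, q12}

q4 on y → {q2}.
q7 on y → {q2}.
q11 on y → {q4, q7}.
q12 on y → {q4}.
No y-transition from q1, q2, q3, q6, q10.
Union after reading y: {q2, q4, q7}.
Now take the λ-closure:
From q4 via λ: add q12.
From q12 via λ: add q1, q10.
From q1 via λ: add q11.
From q11 via λ: add q3.
No new states can be added; the closed set is {q1, q2, q3, q4, q7, q10, q11, q12}.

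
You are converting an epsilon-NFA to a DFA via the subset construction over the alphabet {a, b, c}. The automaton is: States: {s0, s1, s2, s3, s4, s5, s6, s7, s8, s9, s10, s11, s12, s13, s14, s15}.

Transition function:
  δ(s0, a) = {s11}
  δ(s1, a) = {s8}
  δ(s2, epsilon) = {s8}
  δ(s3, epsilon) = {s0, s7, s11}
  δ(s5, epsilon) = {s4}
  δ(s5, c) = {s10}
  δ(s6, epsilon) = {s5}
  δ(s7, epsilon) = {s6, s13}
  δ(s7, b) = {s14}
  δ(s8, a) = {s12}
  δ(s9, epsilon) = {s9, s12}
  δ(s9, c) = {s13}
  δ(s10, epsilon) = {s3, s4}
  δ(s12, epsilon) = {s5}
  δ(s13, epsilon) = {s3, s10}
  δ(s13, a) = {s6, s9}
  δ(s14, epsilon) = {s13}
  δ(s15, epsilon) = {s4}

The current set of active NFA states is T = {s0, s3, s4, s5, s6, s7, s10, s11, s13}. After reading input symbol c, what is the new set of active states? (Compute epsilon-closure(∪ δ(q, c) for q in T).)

s5 on c → {s10}.
No c-transition from s0, s3, s4, s6, s7, s10, s11, s13.
Union after reading c: {s10}.
Now take the epsilon-closure:
From s10 via epsilon: add s3, s4.
From s3 via epsilon: add s0, s7, s11.
From s7 via epsilon: add s6, s13.
From s6 via epsilon: add s5.
No new states can be added; the closed set is {s0, s3, s4, s5, s6, s7, s10, s11, s13}.

{s0, s3, s4, s5, s6, s7, s10, s11, s13}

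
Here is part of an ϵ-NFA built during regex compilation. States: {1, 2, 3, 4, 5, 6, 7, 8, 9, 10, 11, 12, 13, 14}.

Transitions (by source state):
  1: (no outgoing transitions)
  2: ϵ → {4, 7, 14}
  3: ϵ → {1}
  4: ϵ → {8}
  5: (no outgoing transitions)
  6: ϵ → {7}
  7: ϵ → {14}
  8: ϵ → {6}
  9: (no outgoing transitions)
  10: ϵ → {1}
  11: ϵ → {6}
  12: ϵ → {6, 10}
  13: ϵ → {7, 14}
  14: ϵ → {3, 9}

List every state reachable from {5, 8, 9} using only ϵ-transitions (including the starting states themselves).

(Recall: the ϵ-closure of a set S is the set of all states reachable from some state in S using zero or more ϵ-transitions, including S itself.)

{1, 3, 5, 6, 7, 8, 9, 14}

Start with {5, 8, 9}.
From 8 via ϵ: add 6.
From 6 via ϵ: add 7.
From 7 via ϵ: add 14.
From 14 via ϵ: add 3.
From 3 via ϵ: add 1.
No new states can be added; the closed set is {1, 3, 5, 6, 7, 8, 9, 14}.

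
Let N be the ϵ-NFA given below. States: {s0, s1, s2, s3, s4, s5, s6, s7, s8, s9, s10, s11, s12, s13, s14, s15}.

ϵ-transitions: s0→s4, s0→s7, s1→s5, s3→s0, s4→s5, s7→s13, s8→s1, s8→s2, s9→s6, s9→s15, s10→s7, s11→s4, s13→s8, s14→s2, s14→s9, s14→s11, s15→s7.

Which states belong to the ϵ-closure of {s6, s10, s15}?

Start with {s6, s10, s15}.
From s10 via ϵ: add s7.
From s7 via ϵ: add s13.
From s13 via ϵ: add s8.
From s8 via ϵ: add s1, s2.
From s1 via ϵ: add s5.
No new states can be added; the closed set is {s1, s2, s5, s6, s7, s8, s10, s13, s15}.

{s1, s2, s5, s6, s7, s8, s10, s13, s15}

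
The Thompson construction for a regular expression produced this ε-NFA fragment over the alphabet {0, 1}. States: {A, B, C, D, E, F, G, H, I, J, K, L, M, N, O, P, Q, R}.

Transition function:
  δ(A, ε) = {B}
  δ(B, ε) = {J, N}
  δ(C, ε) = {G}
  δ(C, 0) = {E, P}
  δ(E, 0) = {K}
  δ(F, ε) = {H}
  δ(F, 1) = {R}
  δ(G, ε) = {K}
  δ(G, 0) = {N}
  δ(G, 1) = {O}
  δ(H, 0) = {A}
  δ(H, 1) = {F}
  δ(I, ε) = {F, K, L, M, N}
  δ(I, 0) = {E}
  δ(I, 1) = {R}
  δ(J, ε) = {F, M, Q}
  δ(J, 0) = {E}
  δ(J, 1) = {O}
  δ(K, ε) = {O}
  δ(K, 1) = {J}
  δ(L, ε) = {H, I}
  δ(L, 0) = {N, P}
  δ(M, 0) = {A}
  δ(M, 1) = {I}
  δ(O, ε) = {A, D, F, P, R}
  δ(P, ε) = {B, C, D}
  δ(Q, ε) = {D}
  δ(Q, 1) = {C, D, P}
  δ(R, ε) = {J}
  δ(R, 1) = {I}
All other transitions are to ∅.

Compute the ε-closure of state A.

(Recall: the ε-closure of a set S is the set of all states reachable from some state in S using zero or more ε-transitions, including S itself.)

{A, B, D, F, H, J, M, N, Q}

Start with {A}.
From A via ε: add B.
From B via ε: add J, N.
From J via ε: add F, M, Q.
From F via ε: add H.
From Q via ε: add D.
No new states can be added; the closed set is {A, B, D, F, H, J, M, N, Q}.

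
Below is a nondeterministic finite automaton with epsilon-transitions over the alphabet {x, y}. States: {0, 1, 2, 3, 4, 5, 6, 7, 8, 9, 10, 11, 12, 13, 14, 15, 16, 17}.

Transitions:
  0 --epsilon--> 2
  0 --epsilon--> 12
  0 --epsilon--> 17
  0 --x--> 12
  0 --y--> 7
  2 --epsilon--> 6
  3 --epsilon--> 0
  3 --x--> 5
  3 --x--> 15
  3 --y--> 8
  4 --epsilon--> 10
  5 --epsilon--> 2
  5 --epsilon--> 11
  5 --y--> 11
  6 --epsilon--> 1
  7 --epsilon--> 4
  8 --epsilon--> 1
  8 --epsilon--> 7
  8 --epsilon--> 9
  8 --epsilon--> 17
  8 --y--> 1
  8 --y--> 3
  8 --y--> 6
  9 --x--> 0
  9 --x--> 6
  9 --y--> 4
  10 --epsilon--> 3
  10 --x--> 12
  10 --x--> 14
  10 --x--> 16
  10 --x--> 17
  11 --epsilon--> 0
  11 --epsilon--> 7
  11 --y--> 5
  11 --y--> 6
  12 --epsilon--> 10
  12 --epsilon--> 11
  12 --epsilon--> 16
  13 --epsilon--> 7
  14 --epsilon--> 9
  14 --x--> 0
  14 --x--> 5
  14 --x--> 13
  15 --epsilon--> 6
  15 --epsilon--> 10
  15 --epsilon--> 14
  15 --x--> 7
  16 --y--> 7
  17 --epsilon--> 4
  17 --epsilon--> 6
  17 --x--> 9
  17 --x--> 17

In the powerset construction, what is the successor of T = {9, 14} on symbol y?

{0, 1, 2, 3, 4, 6, 7, 10, 11, 12, 16, 17}

9 on y → {4}.
No y-transition from 14.
Union after reading y: {4}.
Now take the epsilon-closure:
From 4 via epsilon: add 10.
From 10 via epsilon: add 3.
From 3 via epsilon: add 0.
From 0 via epsilon: add 2, 12, 17.
From 2 via epsilon: add 6.
From 12 via epsilon: add 11, 16.
From 6 via epsilon: add 1.
From 11 via epsilon: add 7.
No new states can be added; the closed set is {0, 1, 2, 3, 4, 6, 7, 10, 11, 12, 16, 17}.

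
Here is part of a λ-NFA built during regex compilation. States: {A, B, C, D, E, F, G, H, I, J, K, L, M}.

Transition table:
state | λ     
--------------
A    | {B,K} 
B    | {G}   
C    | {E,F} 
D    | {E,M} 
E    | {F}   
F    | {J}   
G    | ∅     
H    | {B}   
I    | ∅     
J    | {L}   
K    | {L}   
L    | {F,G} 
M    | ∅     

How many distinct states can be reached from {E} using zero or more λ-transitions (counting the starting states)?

Start with {E}.
From E via λ: add F.
From F via λ: add J.
From J via λ: add L.
From L via λ: add G.
λ-closure = {E, F, G, J, L}, which has 5 states.

5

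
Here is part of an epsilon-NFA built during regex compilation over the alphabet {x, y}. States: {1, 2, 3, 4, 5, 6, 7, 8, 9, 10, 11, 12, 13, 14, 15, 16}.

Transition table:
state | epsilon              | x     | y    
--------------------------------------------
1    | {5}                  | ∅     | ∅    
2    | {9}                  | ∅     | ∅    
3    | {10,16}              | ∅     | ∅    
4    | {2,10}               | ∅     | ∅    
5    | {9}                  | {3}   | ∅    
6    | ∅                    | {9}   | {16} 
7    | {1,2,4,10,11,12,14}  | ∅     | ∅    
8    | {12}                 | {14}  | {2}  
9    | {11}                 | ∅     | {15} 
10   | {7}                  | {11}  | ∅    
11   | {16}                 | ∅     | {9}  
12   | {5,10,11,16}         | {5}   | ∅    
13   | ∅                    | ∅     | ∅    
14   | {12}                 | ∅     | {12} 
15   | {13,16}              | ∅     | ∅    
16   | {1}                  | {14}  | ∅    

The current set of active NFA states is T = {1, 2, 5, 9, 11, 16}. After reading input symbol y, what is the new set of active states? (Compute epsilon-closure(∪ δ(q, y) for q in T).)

{1, 5, 9, 11, 13, 15, 16}

9 on y → {15}.
11 on y → {9}.
No y-transition from 1, 2, 5, 16.
Union after reading y: {9, 15}.
Now take the epsilon-closure:
From 9 via epsilon: add 11.
From 15 via epsilon: add 13, 16.
From 16 via epsilon: add 1.
From 1 via epsilon: add 5.
No new states can be added; the closed set is {1, 5, 9, 11, 13, 15, 16}.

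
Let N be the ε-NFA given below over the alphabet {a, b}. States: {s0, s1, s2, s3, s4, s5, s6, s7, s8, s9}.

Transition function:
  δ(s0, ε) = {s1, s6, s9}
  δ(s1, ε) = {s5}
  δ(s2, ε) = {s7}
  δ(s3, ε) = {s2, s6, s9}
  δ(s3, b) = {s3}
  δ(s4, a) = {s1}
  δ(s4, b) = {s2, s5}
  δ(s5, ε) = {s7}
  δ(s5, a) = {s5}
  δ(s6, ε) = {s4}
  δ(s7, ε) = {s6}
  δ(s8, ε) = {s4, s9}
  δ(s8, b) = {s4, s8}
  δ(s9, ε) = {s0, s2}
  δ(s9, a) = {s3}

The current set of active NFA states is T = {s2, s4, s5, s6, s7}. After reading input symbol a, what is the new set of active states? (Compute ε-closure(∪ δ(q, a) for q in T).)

{s1, s4, s5, s6, s7}

s4 on a → {s1}.
s5 on a → {s5}.
No a-transition from s2, s6, s7.
Union after reading a: {s1, s5}.
Now take the ε-closure:
From s5 via ε: add s7.
From s7 via ε: add s6.
From s6 via ε: add s4.
No new states can be added; the closed set is {s1, s4, s5, s6, s7}.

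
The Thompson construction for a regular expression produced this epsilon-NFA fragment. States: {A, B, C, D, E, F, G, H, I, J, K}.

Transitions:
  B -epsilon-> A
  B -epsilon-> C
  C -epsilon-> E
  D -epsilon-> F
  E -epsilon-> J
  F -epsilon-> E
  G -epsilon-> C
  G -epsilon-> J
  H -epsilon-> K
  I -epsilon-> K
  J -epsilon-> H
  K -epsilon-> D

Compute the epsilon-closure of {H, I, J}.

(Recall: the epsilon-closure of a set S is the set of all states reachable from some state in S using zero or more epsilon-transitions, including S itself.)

{D, E, F, H, I, J, K}

Start with {H, I, J}.
From H via epsilon: add K.
From K via epsilon: add D.
From D via epsilon: add F.
From F via epsilon: add E.
No new states can be added; the closed set is {D, E, F, H, I, J, K}.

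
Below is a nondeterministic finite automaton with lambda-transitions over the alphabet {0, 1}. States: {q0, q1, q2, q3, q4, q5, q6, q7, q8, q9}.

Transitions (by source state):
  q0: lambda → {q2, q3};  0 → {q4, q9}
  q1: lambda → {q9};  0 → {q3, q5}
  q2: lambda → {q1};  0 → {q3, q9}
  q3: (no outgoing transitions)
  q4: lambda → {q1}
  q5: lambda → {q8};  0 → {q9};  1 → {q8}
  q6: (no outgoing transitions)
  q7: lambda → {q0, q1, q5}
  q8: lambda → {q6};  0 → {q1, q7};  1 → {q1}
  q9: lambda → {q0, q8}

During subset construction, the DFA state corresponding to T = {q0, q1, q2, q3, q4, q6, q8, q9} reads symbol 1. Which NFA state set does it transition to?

q8 on 1 → {q1}.
No 1-transition from q0, q1, q2, q3, q4, q6, q9.
Union after reading 1: {q1}.
Now take the lambda-closure:
From q1 via lambda: add q9.
From q9 via lambda: add q0, q8.
From q0 via lambda: add q2, q3.
From q8 via lambda: add q6.
No new states can be added; the closed set is {q0, q1, q2, q3, q6, q8, q9}.

{q0, q1, q2, q3, q6, q8, q9}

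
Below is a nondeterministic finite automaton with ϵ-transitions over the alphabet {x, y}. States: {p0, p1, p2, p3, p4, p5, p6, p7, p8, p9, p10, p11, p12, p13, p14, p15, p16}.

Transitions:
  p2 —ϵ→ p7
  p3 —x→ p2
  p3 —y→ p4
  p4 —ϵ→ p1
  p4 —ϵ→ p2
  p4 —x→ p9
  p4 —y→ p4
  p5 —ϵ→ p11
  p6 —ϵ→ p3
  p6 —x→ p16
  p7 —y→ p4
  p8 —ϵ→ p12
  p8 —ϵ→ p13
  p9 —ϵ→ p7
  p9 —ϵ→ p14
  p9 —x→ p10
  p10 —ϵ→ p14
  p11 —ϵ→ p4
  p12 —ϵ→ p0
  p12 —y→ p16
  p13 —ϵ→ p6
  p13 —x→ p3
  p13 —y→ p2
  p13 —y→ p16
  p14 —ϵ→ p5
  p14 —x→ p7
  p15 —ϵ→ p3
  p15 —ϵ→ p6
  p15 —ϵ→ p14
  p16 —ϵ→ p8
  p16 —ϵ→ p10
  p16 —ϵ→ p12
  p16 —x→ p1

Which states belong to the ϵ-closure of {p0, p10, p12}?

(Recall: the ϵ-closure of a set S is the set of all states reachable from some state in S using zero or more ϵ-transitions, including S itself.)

{p0, p1, p2, p4, p5, p7, p10, p11, p12, p14}

Start with {p0, p10, p12}.
From p10 via ϵ: add p14.
From p14 via ϵ: add p5.
From p5 via ϵ: add p11.
From p11 via ϵ: add p4.
From p4 via ϵ: add p1, p2.
From p2 via ϵ: add p7.
No new states can be added; the closed set is {p0, p1, p2, p4, p5, p7, p10, p11, p12, p14}.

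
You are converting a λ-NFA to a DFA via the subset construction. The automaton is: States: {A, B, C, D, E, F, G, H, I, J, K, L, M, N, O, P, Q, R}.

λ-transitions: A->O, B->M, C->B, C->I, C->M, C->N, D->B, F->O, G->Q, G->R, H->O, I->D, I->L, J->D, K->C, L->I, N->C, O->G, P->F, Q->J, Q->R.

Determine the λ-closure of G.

Start with {G}.
From G via λ: add Q, R.
From Q via λ: add J.
From J via λ: add D.
From D via λ: add B.
From B via λ: add M.
No new states can be added; the closed set is {B, D, G, J, M, Q, R}.

{B, D, G, J, M, Q, R}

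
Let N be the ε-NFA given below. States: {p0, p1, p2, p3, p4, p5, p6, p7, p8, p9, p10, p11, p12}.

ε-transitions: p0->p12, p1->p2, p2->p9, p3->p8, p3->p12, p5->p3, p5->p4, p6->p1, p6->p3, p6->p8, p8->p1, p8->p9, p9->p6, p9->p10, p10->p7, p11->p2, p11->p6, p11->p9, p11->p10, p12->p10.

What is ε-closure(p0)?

Start with {p0}.
From p0 via ε: add p12.
From p12 via ε: add p10.
From p10 via ε: add p7.
No new states can be added; the closed set is {p0, p7, p10, p12}.

{p0, p7, p10, p12}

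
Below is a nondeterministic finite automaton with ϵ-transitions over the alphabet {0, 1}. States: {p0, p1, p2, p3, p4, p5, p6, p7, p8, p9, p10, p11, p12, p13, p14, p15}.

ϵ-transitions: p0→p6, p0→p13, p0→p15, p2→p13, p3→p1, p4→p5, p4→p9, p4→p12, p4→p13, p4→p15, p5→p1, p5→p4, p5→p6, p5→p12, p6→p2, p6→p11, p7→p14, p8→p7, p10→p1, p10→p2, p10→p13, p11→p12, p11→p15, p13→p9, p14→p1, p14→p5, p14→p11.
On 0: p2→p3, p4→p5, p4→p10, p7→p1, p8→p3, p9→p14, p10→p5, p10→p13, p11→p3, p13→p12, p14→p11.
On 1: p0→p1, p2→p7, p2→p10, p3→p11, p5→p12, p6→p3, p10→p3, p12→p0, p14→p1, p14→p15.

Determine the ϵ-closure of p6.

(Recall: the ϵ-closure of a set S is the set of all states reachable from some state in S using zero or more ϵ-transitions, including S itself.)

{p2, p6, p9, p11, p12, p13, p15}

Start with {p6}.
From p6 via ϵ: add p2, p11.
From p2 via ϵ: add p13.
From p11 via ϵ: add p12, p15.
From p13 via ϵ: add p9.
No new states can be added; the closed set is {p2, p6, p9, p11, p12, p13, p15}.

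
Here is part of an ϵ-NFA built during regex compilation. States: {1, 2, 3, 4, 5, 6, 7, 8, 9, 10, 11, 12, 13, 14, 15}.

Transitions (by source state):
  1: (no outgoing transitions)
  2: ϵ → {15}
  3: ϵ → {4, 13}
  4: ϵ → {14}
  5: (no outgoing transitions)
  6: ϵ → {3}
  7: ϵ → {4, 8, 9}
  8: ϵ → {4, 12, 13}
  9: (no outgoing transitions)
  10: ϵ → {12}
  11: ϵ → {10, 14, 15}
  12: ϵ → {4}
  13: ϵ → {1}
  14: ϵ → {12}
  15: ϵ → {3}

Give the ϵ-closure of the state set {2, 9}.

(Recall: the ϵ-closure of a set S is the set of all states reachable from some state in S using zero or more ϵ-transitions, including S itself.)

Start with {2, 9}.
From 2 via ϵ: add 15.
From 15 via ϵ: add 3.
From 3 via ϵ: add 4, 13.
From 4 via ϵ: add 14.
From 13 via ϵ: add 1.
From 14 via ϵ: add 12.
No new states can be added; the closed set is {1, 2, 3, 4, 9, 12, 13, 14, 15}.

{1, 2, 3, 4, 9, 12, 13, 14, 15}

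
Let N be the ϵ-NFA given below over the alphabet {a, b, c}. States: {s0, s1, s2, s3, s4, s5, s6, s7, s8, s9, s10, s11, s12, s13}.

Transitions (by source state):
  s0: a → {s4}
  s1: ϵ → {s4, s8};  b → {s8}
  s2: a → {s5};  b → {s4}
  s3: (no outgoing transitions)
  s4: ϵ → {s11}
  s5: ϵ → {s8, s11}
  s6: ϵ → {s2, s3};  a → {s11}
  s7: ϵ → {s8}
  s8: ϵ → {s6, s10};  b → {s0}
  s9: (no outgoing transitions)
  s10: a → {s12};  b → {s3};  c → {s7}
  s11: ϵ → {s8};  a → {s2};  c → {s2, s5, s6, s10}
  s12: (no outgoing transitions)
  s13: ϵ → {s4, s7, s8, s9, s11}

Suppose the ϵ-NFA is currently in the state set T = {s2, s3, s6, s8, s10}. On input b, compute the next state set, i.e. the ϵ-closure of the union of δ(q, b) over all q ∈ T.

s2 on b → {s4}.
s8 on b → {s0}.
s10 on b → {s3}.
No b-transition from s3, s6.
Union after reading b: {s0, s3, s4}.
Now take the ϵ-closure:
From s4 via ϵ: add s11.
From s11 via ϵ: add s8.
From s8 via ϵ: add s6, s10.
From s6 via ϵ: add s2.
No new states can be added; the closed set is {s0, s2, s3, s4, s6, s8, s10, s11}.

{s0, s2, s3, s4, s6, s8, s10, s11}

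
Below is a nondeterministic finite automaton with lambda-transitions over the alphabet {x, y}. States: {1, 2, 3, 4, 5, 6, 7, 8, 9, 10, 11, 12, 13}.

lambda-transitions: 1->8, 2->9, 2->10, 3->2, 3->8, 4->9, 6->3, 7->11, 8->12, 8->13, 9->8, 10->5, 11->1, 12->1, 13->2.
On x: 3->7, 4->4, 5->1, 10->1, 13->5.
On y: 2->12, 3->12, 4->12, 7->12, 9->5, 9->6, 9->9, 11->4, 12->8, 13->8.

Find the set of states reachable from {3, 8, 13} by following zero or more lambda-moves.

{1, 2, 3, 5, 8, 9, 10, 12, 13}

Start with {3, 8, 13}.
From 3 via lambda: add 2.
From 8 via lambda: add 12.
From 2 via lambda: add 9, 10.
From 12 via lambda: add 1.
From 10 via lambda: add 5.
No new states can be added; the closed set is {1, 2, 3, 5, 8, 9, 10, 12, 13}.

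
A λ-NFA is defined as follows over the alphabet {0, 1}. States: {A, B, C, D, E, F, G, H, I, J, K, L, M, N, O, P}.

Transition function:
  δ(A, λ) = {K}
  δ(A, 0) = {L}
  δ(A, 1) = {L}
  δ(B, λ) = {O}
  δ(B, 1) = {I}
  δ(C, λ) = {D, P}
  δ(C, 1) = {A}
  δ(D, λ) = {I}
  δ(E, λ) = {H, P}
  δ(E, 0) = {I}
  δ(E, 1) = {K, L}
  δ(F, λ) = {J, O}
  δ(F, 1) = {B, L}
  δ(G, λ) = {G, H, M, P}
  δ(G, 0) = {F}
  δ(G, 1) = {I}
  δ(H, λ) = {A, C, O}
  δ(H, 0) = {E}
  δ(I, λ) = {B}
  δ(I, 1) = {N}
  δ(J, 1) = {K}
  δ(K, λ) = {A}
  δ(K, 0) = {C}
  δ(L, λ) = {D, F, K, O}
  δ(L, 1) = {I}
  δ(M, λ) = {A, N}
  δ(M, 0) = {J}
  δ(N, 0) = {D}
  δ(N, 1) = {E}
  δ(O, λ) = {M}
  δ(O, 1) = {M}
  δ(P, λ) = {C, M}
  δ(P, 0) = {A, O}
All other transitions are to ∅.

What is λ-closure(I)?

Start with {I}.
From I via λ: add B.
From B via λ: add O.
From O via λ: add M.
From M via λ: add A, N.
From A via λ: add K.
No new states can be added; the closed set is {A, B, I, K, M, N, O}.

{A, B, I, K, M, N, O}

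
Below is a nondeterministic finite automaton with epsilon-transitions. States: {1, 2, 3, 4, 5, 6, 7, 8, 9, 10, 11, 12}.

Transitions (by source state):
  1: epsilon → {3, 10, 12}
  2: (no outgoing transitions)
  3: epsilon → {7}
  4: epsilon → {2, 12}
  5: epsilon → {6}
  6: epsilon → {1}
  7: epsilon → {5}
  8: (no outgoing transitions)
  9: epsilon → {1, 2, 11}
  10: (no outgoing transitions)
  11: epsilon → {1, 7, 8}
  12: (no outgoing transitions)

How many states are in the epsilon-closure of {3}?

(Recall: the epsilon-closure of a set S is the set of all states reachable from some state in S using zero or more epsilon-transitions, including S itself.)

7

Start with {3}.
From 3 via epsilon: add 7.
From 7 via epsilon: add 5.
From 5 via epsilon: add 6.
From 6 via epsilon: add 1.
From 1 via epsilon: add 10, 12.
epsilon-closure = {1, 3, 5, 6, 7, 10, 12}, which has 7 states.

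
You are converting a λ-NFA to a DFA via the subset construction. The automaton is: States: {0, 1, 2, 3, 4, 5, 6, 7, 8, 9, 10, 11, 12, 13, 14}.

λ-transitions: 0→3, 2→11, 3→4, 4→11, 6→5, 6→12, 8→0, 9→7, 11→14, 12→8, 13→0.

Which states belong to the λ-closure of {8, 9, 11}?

Start with {8, 9, 11}.
From 8 via λ: add 0.
From 9 via λ: add 7.
From 11 via λ: add 14.
From 0 via λ: add 3.
From 3 via λ: add 4.
No new states can be added; the closed set is {0, 3, 4, 7, 8, 9, 11, 14}.

{0, 3, 4, 7, 8, 9, 11, 14}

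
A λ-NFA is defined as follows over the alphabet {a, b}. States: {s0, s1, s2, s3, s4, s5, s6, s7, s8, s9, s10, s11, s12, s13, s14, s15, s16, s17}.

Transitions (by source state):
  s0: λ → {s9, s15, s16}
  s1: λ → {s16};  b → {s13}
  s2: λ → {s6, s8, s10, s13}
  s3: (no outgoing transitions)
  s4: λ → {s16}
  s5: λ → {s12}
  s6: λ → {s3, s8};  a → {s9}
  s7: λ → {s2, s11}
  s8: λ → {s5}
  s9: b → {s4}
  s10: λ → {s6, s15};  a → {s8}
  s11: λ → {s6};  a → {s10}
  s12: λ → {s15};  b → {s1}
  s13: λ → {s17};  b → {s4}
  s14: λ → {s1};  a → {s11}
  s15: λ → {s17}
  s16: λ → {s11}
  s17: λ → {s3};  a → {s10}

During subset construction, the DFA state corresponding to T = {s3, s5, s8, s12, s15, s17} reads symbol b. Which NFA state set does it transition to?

s12 on b → {s1}.
No b-transition from s3, s5, s8, s15, s17.
Union after reading b: {s1}.
Now take the λ-closure:
From s1 via λ: add s16.
From s16 via λ: add s11.
From s11 via λ: add s6.
From s6 via λ: add s3, s8.
From s8 via λ: add s5.
From s5 via λ: add s12.
From s12 via λ: add s15.
From s15 via λ: add s17.
No new states can be added; the closed set is {s1, s3, s5, s6, s8, s11, s12, s15, s16, s17}.

{s1, s3, s5, s6, s8, s11, s12, s15, s16, s17}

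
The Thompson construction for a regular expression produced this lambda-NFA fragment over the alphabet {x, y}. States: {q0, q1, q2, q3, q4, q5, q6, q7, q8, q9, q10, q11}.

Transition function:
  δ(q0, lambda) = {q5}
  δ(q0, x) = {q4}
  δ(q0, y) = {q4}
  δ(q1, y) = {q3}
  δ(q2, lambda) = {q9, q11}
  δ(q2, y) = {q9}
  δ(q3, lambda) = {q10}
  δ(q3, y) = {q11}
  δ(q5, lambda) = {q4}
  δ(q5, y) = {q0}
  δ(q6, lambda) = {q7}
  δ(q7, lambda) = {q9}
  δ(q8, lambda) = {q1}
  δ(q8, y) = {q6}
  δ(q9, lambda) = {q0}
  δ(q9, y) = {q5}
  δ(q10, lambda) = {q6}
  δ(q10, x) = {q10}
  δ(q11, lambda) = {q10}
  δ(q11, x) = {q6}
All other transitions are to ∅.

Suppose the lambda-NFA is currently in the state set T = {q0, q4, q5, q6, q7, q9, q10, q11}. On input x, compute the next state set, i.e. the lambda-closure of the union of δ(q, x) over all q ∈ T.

q0 on x → {q4}.
q10 on x → {q10}.
q11 on x → {q6}.
No x-transition from q4, q5, q6, q7, q9.
Union after reading x: {q4, q6, q10}.
Now take the lambda-closure:
From q6 via lambda: add q7.
From q7 via lambda: add q9.
From q9 via lambda: add q0.
From q0 via lambda: add q5.
No new states can be added; the closed set is {q0, q4, q5, q6, q7, q9, q10}.

{q0, q4, q5, q6, q7, q9, q10}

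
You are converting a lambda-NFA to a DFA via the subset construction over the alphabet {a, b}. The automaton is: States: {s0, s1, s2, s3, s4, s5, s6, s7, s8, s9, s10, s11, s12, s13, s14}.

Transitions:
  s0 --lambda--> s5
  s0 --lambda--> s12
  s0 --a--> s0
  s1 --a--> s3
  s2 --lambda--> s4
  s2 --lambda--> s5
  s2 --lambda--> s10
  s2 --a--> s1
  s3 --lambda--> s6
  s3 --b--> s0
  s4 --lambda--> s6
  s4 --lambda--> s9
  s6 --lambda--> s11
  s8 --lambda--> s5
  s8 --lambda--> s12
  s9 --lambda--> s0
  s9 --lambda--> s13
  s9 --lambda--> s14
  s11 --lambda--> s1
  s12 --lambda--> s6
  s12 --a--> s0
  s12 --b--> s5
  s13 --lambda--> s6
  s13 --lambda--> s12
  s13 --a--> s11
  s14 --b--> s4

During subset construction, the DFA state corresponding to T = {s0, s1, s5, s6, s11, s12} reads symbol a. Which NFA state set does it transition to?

{s0, s1, s3, s5, s6, s11, s12}

s0 on a → {s0}.
s1 on a → {s3}.
s12 on a → {s0}.
No a-transition from s5, s6, s11.
Union after reading a: {s0, s3}.
Now take the lambda-closure:
From s0 via lambda: add s5, s12.
From s3 via lambda: add s6.
From s6 via lambda: add s11.
From s11 via lambda: add s1.
No new states can be added; the closed set is {s0, s1, s3, s5, s6, s11, s12}.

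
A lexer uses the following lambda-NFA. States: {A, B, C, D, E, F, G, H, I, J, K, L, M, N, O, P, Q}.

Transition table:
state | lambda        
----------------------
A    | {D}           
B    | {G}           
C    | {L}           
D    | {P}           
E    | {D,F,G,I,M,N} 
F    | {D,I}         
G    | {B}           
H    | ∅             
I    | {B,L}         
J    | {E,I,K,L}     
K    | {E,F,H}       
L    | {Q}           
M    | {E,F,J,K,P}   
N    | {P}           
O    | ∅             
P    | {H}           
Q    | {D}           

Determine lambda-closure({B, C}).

Start with {B, C}.
From B via lambda: add G.
From C via lambda: add L.
From L via lambda: add Q.
From Q via lambda: add D.
From D via lambda: add P.
From P via lambda: add H.
No new states can be added; the closed set is {B, C, D, G, H, L, P, Q}.

{B, C, D, G, H, L, P, Q}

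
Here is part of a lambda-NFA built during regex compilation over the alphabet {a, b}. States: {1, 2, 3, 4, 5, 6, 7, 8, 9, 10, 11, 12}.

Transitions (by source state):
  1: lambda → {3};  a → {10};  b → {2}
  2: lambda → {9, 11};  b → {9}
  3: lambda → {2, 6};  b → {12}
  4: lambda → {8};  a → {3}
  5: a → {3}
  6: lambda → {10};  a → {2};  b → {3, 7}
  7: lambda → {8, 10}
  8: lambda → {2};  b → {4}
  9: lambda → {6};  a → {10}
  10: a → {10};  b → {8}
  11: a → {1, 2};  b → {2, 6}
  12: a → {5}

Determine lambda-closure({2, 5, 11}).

Start with {2, 5, 11}.
From 2 via lambda: add 9.
From 9 via lambda: add 6.
From 6 via lambda: add 10.
No new states can be added; the closed set is {2, 5, 6, 9, 10, 11}.

{2, 5, 6, 9, 10, 11}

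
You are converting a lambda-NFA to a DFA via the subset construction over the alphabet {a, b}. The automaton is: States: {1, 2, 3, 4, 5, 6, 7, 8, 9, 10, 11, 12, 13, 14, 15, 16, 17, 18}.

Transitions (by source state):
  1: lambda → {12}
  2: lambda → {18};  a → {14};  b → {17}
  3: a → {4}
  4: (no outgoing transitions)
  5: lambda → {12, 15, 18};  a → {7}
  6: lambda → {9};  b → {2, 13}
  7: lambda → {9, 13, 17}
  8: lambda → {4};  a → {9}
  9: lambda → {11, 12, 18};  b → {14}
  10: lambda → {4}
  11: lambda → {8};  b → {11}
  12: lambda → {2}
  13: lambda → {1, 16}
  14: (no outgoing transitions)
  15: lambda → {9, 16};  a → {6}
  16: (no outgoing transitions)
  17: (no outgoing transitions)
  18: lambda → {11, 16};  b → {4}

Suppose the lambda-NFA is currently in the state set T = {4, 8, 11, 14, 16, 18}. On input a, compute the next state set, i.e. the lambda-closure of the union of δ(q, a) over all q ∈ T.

{2, 4, 8, 9, 11, 12, 16, 18}

8 on a → {9}.
No a-transition from 4, 11, 14, 16, 18.
Union after reading a: {9}.
Now take the lambda-closure:
From 9 via lambda: add 11, 12, 18.
From 11 via lambda: add 8.
From 12 via lambda: add 2.
From 18 via lambda: add 16.
From 8 via lambda: add 4.
No new states can be added; the closed set is {2, 4, 8, 9, 11, 12, 16, 18}.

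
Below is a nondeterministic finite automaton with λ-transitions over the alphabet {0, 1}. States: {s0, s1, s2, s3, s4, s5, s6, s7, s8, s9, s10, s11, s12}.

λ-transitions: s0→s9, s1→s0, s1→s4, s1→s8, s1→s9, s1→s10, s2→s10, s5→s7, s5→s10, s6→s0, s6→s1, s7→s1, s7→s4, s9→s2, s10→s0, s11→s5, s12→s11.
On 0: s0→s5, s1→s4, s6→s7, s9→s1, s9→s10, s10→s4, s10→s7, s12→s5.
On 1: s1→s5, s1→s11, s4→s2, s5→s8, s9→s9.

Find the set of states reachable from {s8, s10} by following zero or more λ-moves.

Start with {s8, s10}.
From s10 via λ: add s0.
From s0 via λ: add s9.
From s9 via λ: add s2.
No new states can be added; the closed set is {s0, s2, s8, s9, s10}.

{s0, s2, s8, s9, s10}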